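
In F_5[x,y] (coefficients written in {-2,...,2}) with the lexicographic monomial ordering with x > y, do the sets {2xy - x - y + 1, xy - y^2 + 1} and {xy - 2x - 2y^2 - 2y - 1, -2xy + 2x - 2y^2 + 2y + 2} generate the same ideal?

No, the ideals differ.

Two ideals are equal iff their reduced Gröbner bases coincide (the reduced basis is unique for a fixed ordering).
Buchberger on the first generating set:
f_1 = 2xy - x - y + 1, LT = xy.
f_2 = xy - y^2 + 1, LT = xy.

S(f_1,f_2): lcm = xy. S = 2x + y^2 + 2y + 2.
  reduce S modulo (f_1, f_2):
  remainder 2x + y^2 + 2y + 2 ≠ 0; add g_3 = 2x + y^2 + 2y + 2 to the basis.

S(f_1,g_3): lcm = xy. S = 2x + 2y^3 - y^2 + y - 2.
  reduce S modulo (f_1, f_2, g_3):
  remainder 2y^3 - 2y^2 - y + 1 ≠ 0; add g_4 = 2y^3 - 2y^2 - y + 1 to the basis.

The other S-polynomials (S(f_2,g_3), S(f_1,g_4), S(f_2,g_4), S(g_3,g_4)) all reduce to 0 modulo the current basis, so we have a Gröbner basis.
Inter-reduce: drop elements whose leading term is divisible by another's, tail-reduce, and make monic.
Reduced Gröbner basis: {x - 2y^2 + y + 1, y^3 - y^2 + 2y - 2}.

Buchberger on the second generating set:
h_1 = xy - 2x - 2y^2 - 2y - 1, LT = xy.
h_2 = -2xy + 2x - 2y^2 + 2y + 2, LT = xy.

S(h_1,h_2): lcm = xy. S = -x + 2y^2 - y.
  reduce S modulo (h_1, h_2):
  remainder -x + 2y^2 - y ≠ 0; add k_3 = -x + 2y^2 - y to the basis.

S(h_1,k_3): lcm = xy. S = -2x + 2y^3 + 2y^2 - 2y - 1.
  reduce S modulo (h_1, h_2, k_3):
  remainder 2y^3 - 2y^2 - 1 ≠ 0; add k_4 = 2y^3 - 2y^2 - 1 to the basis.

The other S-polynomials (S(h_2,k_3), S(h_1,k_4), S(h_2,k_4), S(k_3,k_4)) all reduce to 0 modulo the current basis, so we have a Gröbner basis.
Inter-reduce: drop elements whose leading term is divisible by another's, tail-reduce, and make monic.
Reduced Gröbner basis: {x - 2y^2 + y, y^3 - y^2 + 2}.

These differ, so the ideals are not equal.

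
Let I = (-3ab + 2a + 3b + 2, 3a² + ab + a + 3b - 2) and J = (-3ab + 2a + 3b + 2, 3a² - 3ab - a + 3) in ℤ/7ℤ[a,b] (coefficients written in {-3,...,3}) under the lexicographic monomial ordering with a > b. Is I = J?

Equality of ideals is decidable: compute both reduced Gröbner bases (unique for the ordering) and check whether they agree.
Buchberger on the first generating set:
f_1 = -3ab + 2a + 3b + 2, LT = ab.
f_2 = 3a² + ab + a + 3b - 2, LT = a².

S(f_1,f_2): lcm = a²b. S = -3a² + 2ab² + ab - 3a - b² + 3b.
  leading term a²: subtract (-1)·f_2 from -3a² + 2ab² + ab - 3a - b² + 3b → 2ab² + 2ab - 2a - b² - b - 2
  leading term ab²: subtract (-3b)·f_1 from 2ab² + 2ab - 2a - b² - b - 2 → ab - 2a + b² - 2b - 2
  leading term ab: subtract (2)·f_1 from ab - 2a + b² - 2b - 2 → a + b² - b + 1
  leading term a: no divisor's leading term divides it; move a to the remainder.
  leading term b²: no divisor's leading term divides it; move b² to the remainder.
  leading term b: no divisor's leading term divides it; move -b to the remainder.
  leading term 1: no divisor's leading term divides it; move 1 to the remainder.
  remainder a + b² - b + 1 ≠ 0; add g_3 = a + b² - b + 1 to the basis.

S(f_1,g_3): lcm = ab. S = -3a - b³ + b² - 2b - 3.
  leading term a: subtract (-3)·g_3 from -3a - b³ + b² - 2b - 3 → -b³ - 3b² + 2b
  leading term b³: no divisor's leading term divides it; move -b³ to the remainder.
  leading term b²: no divisor's leading term divides it; move -3b² to the remainder.
  leading term b: no divisor's leading term divides it; move 2b to the remainder.
  remainder -b³ - 3b² + 2b ≠ 0; add g_4 = -b³ - 3b² + 2b to the basis.

The other S-polynomials (S(f_2,g_3), S(f_1,g_4), S(f_2,g_4), S(g_3,g_4)) all reduce to 0 modulo the current basis, so we have a Gröbner basis.
Inter-reduce: drop elements whose leading term is divisible by another's, tail-reduce, and make monic.
Reduced Gröbner basis: {a + b² - b + 1, b³ + 3b² - 2b}.

Buchberger on the second generating set:
h_1 = -3ab + 2a + 3b + 2, LT = ab.
h_2 = 3a² - 3ab - a + 3, LT = a².

S(h_1,h_2): lcm = a²b. S = -3a² + ab² - 3ab - 3a - b.
  leading term a²: subtract (-1)·h_2 from -3a² + ab² - 3ab - 3a - b → ab² + ab + 3a - b + 3
  leading term ab²: subtract (2b)·h_1 from ab² + ab + 3a - b + 3 → -3ab + 3a + b² + 2b + 3
  leading term ab: subtract (1)·h_1 from -3ab + 3a + b² + 2b + 3 → a + b² - b + 1
  leading term a: no divisor's leading term divides it; move a to the remainder.
  leading term b²: no divisor's leading term divides it; move b² to the remainder.
  leading term b: no divisor's leading term divides it; move -b to the remainder.
  leading term 1: no divisor's leading term divides it; move 1 to the remainder.
  remainder a + b² - b + 1 ≠ 0; add k_3 = a + b² - b + 1 to the basis.

S(h_1,k_3): lcm = ab. S = -3a - b³ + b² - 2b - 3.
  leading term a: subtract (-3)·k_3 from -3a - b³ + b² - 2b - 3 → -b³ - 3b² + 2b
  leading term b³: no divisor's leading term divides it; move -b³ to the remainder.
  leading term b²: no divisor's leading term divides it; move -3b² to the remainder.
  leading term b: no divisor's leading term divides it; move 2b to the remainder.
  remainder -b³ - 3b² + 2b ≠ 0; add k_4 = -b³ - 3b² + 2b to the basis.

The other S-polynomials (S(h_2,k_3), S(h_1,k_4), S(h_2,k_4), S(k_3,k_4)) all reduce to 0 modulo the current basis, so we have a Gröbner basis.
Inter-reduce: drop elements whose leading term is divisible by another's, tail-reduce, and make monic.
Reduced Gröbner basis: {a + b² - b + 1, b³ + 3b² - 2b}.

The two bases agree; hence the ideals are identical.
The same test decides containment: I ⊆ J iff every generator of I reduces to 0 modulo a Gröbner basis of J.

Yes, the ideals are equal.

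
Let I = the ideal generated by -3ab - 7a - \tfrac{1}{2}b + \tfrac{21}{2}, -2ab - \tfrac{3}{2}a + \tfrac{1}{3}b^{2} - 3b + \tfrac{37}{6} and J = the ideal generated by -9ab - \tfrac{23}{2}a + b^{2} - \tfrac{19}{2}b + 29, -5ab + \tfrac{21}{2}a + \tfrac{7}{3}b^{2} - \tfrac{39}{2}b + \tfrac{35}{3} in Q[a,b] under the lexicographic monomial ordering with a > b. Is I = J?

Yes, the ideals are equal.

Since reduced Gröbner bases are canonical representatives of ideals under a given ordering, it suffices to compute and compare them.
Buchberger on the first generating set:
f_1 = -3ab - 7a - \tfrac{1}{2}b + \tfrac{21}{2}, LT = ab.
f_2 = -2ab - \tfrac{3}{2}a + \tfrac{1}{3}b^{2} - 3b + \tfrac{37}{6}, LT = ab.

S(f_1,f_2): lcm = ab. S = \tfrac{19}{12}a + \tfrac{1}{6}b^{2} - \tfrac{4}{3}b - \tfrac{5}{12}.
  leading term a: no divisor's leading term divides it; move \tfrac{19}{12}a to the remainder.
  leading term b^{2}: no divisor's leading term divides it; move \tfrac{1}{6}b^{2} to the remainder.
  leading term b: no divisor's leading term divides it; move -\tfrac{4}{3}b to the remainder.
  leading term 1: no divisor's leading term divides it; move -\tfrac{5}{12} to the remainder.
  remainder \tfrac{19}{12}a + \tfrac{1}{6}b^{2} - \tfrac{4}{3}b - \tfrac{5}{12} ≠ 0; add g_3 = \tfrac{19}{12}a + \tfrac{1}{6}b^{2} - \tfrac{4}{3}b - \tfrac{5}{12} to the basis.

S(f_1,g_3): lcm = ab. S = \tfrac{7}{3}a - \tfrac{2}{19}b^{3} + \tfrac{16}{19}b^{2} + \tfrac{49}{114}b - \tfrac{7}{2}.
  leading term a: subtract (\tfrac{28}{19})·g_3 from \tfrac{7}{3}a - \tfrac{2}{19}b^{3} + \tfrac{16}{19}b^{2} + \tfrac{49}{114}b - \tfrac{7}{2} → -\tfrac{2}{19}b^{3} + \tfrac{34}{57}b^{2} + \tfrac{91}{38}b - \tfrac{329}{114}
  leading term b^{3}: no divisor's leading term divides it; move -\tfrac{2}{19}b^{3} to the remainder.
  leading term b^{2}: no divisor's leading term divides it; move \tfrac{34}{57}b^{2} to the remainder.
  leading term b: no divisor's leading term divides it; move \tfrac{91}{38}b to the remainder.
  leading term 1: no divisor's leading term divides it; move -\tfrac{329}{114} to the remainder.
  remainder -\tfrac{2}{19}b^{3} + \tfrac{34}{57}b^{2} + \tfrac{91}{38}b - \tfrac{329}{114} ≠ 0; add g_4 = -\tfrac{2}{19}b^{3} + \tfrac{34}{57}b^{2} + \tfrac{91}{38}b - \tfrac{329}{114} to the basis.

The other S-polynomials (S(f_2,g_3), S(f_1,g_4), S(f_2,g_4), S(g_3,g_4)) all reduce to 0 modulo the current basis, so we have a Gröbner basis.
Inter-reduce: drop elements whose leading term is divisible by another's, tail-reduce, and make monic.
Reduced Gröbner basis: {a + \tfrac{2}{19}b^{2} - \tfrac{16}{19}b - \tfrac{5}{19}, b^{3} - \tfrac{17}{3}b^{2} - \tfrac{91}{4}b + \tfrac{329}{12}}.

Buchberger on the second generating set:
h_1 = -9ab - \tfrac{23}{2}a + b^{2} - \tfrac{19}{2}b + 29, LT = ab.
h_2 = -5ab + \tfrac{21}{2}a + \tfrac{7}{3}b^{2} - \tfrac{39}{2}b + \tfrac{35}{3}, LT = ab.

S(h_1,h_2): lcm = ab. S = \tfrac{152}{45}a + \tfrac{16}{45}b^{2} - \tfrac{128}{45}b - \tfrac{8}{9}.
  leading term a: no divisor's leading term divides it; move \tfrac{152}{45}a to the remainder.
  leading term b^{2}: no divisor's leading term divides it; move \tfrac{16}{45}b^{2} to the remainder.
  leading term b: no divisor's leading term divides it; move -\tfrac{128}{45}b to the remainder.
  leading term 1: no divisor's leading term divides it; move -\tfrac{8}{9} to the remainder.
  remainder \tfrac{152}{45}a + \tfrac{16}{45}b^{2} - \tfrac{128}{45}b - \tfrac{8}{9} ≠ 0; add k_3 = \tfrac{152}{45}a + \tfrac{16}{45}b^{2} - \tfrac{128}{45}b - \tfrac{8}{9} to the basis.

S(h_1,k_3): lcm = ab. S = \tfrac{23}{18}a - \tfrac{2}{19}b^{3} + \tfrac{125}{171}b^{2} + \tfrac{451}{342}b - \tfrac{29}{9}.
  leading term a: subtract (\tfrac{115}{304})·k_3 from \tfrac{23}{18}a - \tfrac{2}{19}b^{3} + \tfrac{125}{171}b^{2} + \tfrac{451}{342}b - \tfrac{29}{9} → -\tfrac{2}{19}b^{3} + \tfrac{34}{57}b^{2} + \tfrac{91}{38}b - \tfrac{329}{114}
  leading term b^{3}: no divisor's leading term divides it; move -\tfrac{2}{19}b^{3} to the remainder.
  leading term b^{2}: no divisor's leading term divides it; move \tfrac{34}{57}b^{2} to the remainder.
  leading term b: no divisor's leading term divides it; move \tfrac{91}{38}b to the remainder.
  leading term 1: no divisor's leading term divides it; move -\tfrac{329}{114} to the remainder.
  remainder -\tfrac{2}{19}b^{3} + \tfrac{34}{57}b^{2} + \tfrac{91}{38}b - \tfrac{329}{114} ≠ 0; add k_4 = -\tfrac{2}{19}b^{3} + \tfrac{34}{57}b^{2} + \tfrac{91}{38}b - \tfrac{329}{114} to the basis.

The other S-polynomials (S(h_2,k_3), S(h_1,k_4), S(h_2,k_4), S(k_3,k_4)) all reduce to 0 modulo the current basis, so we have a Gröbner basis.
Inter-reduce: drop elements whose leading term is divisible by another's, tail-reduce, and make monic.
Reduced Gröbner basis: {a + \tfrac{2}{19}b^{2} - \tfrac{16}{19}b - \tfrac{5}{19}, b^{3} - \tfrac{17}{3}b^{2} - \tfrac{91}{4}b + \tfrac{329}{12}}.

The two bases agree; hence the ideals are identical.
The choice of monomial ordering does not affect the verdict — as long as both bases are computed under the same ordering, their equality decides ideal equality.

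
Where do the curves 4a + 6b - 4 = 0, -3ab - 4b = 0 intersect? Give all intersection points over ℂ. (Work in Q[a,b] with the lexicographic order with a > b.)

{(1, 0), (-4/3, 14/9)}

Compute a lex Gröbner basis by Buchberger's algorithm.
f_1 = 4a + 6b - 4, LT = a.
f_2 = -3ab - 4b, LT = ab.

S(f_1,f_2): lcm = ab. S = \tfrac{3}{2}b^{2} - \tfrac{7}{3}b.
  reduce S modulo (f_1, f_2):
  remainder \tfrac{3}{2}b^{2} - \tfrac{7}{3}b ≠ 0; add h_3 = \tfrac{3}{2}b^{2} - \tfrac{7}{3}b to the basis.

The other S-polynomials (S(f_1,h_3), S(f_2,h_3)) all reduce to 0 modulo the current basis, so we have a Gröbner basis.
Inter-reduce: drop elements whose leading term is divisible by another's, tail-reduce, and make monic.
Reduced Gröbner basis: {a + \tfrac{3}{2}b - 1, b^{2} - \tfrac{14}{9}b}.

Elimination: the polynomial b^{2} - \tfrac{14}{9}b lies in the elimination ideal for b, so b ∈ {0, 14/9}. For each such b, the remaining basis elements (now univariate) give the rest of the solution.
  b = 0: the earlier basis element becomes a - 1 = 0, giving a = 1 — point (1, 0).
  b = 14/9: the earlier basis element becomes a + \tfrac{4}{3} = 0, giving a = -4/3 — point (-4/3, 14/9).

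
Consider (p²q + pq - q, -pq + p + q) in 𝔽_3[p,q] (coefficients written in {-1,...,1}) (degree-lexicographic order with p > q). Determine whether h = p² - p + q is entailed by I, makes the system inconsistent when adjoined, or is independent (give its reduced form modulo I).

p² - p + q lies in I (it reduces to 0).

First compute the reduced Gröbner basis of I by Buchberger's algorithm.
f_1 = p²q + pq - q, LT = p²q.
f_2 = -pq + p + q, LT = pq.

S(f_1,f_2): lcm = p²q. S = p² - pq - q.
  leading term p²: no divisor's leading term divides it; move p² to the remainder.
  leading term pq: subtract (1)·f_2 from -pq - q → -p + q
  leading term p: no divisor's leading term divides it; move -p to the remainder.
  leading term q: no divisor's leading term divides it; move q to the remainder.
  remainder p² - p + q ≠ 0; add k_3 = p² - p + q to the basis.

S(f_1,k_3): lcm = p²q. S = -pq - q² - q.
  leading term pq: subtract (1)·f_2 from -pq - q² - q → -q² - p + q
  leading term q²: no divisor's leading term divides it; move -q² to the remainder.
  leading term p: no divisor's leading term divides it; move -p to the remainder.
  leading term q: no divisor's leading term divides it; move q to the remainder.
  remainder -q² - p + q ≠ 0; add k_4 = -q² - p + q to the basis.

The other S-polynomials (S(f_2,k_3), S(f_1,k_4), S(f_2,k_4), S(k_3,k_4)) all reduce to 0 modulo the current basis, so we have a Gröbner basis.
Inter-reduce: drop elements whose leading term is divisible by another's, tail-reduce, and make monic.
Reduced Gröbner basis: {p² - p + q, pq - p - q, q² + p - q}.
Label its elements g_1 = p² - p + q, g_2 = pq - p - q, g_3 = q² + p - q.

Reduce h = p² - p + q modulo G:
  leading term p²: subtract (1)·g_1 from p² - p + q → 0
  normal form = 0.
Since the normal form is 0, h ∈ I.

The remainder on division by a Gröbner basis is unique — it is the normal form.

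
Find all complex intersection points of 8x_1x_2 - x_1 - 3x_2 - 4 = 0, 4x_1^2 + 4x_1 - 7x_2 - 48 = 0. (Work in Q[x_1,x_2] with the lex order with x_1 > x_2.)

{(-4, 0), (sqrt(497)/16 + 27/16, -101/32 + 5*sqrt(497)/32), (27/16 - sqrt(497)/16, -5*sqrt(497)/32 - 101/32)}

Compute a lex Gröbner basis by Buchberger's algorithm.
f_1 = 8x_1x_2 - x_1 - 3x_2 - 4, LT = x_1x_2.
f_2 = 4x_1^2 + 4x_1 - 7x_2 - 48, LT = x_1^2.

S(f_1,f_2): lcm = x_1^2x_2. S = -1/8x_1^2 - 11/8x_1x_2 - 1/2x_1 + 7/4x_2^2 + 12x_2.
  reduce S modulo (f_1, f_2):
  remainder -35/64x_1 + 7/4x_2^2 + 721/64x_2 - 35/16 ≠ 0; add h_3 = -35/64x_1 + 7/4x_2^2 + 721/64x_2 - 35/16 to the basis.

S(f_1,h_3): lcm = x_1x_2. S = -1/8x_1 + 16/5x_2^3 + 103/5x_2^2 - 35/8x_2 - 1/2.
  reduce S modulo (f_1, f_2, h_3):
  remainder 16/5x_2^3 + 101/5x_2^2 - 139/20x_2 ≠ 0; add h_4 = 16/5x_2^3 + 101/5x_2^2 - 139/20x_2 to the basis.

The other S-polynomials (S(f_2,h_3), S(f_1,h_4), S(f_2,h_4), S(h_3,h_4)) all reduce to 0 modulo the current basis, so we have a Gröbner basis.
Inter-reduce: drop elements whose leading term is divisible by another's, tail-reduce, and make monic.
Reduced Gröbner basis: {x_1 - 16/5x_2^2 - 103/5x_2 + 4, x_2^3 + 101/16x_2^2 - 139/64x_2}.

A lex Gröbner basis eliminates variables successively. Here x_2^3 + 101/16x_2^2 - 139/64x_2 depends only on x_2, with roots {0, -101/32 + 5*sqrt(497)/32, -5*sqrt(497)/32 - 101/32}; lifting each root through the earlier basis elements recovers the full solutions.
  x_2 = 0: the earlier basis element becomes x_1 + 4 = 0, giving x_1 = -4 — point (-4, 0).
  x_2 = -101/32 + 5*sqrt(497)/32: the earlier basis element becomes x_1 - 27/16 - sqrt(497)/16 = 0, giving x_1 = sqrt(497)/16 + 27/16 — point (sqrt(497)/16 + 27/16, -101/32 + 5*sqrt(497)/32).
  x_2 = -5*sqrt(497)/32 - 101/32: the earlier basis element becomes x_1 - 27/16 + sqrt(497)/16 = 0, giving x_1 = 27/16 - sqrt(497)/16 — point (27/16 - sqrt(497)/16, -5*sqrt(497)/32 - 101/32).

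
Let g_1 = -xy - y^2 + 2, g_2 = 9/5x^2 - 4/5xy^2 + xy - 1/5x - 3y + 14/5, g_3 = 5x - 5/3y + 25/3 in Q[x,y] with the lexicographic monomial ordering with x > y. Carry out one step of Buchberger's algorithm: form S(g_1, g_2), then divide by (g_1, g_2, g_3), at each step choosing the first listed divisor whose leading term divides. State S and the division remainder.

S(g_1, g_2) = 4/9xy^3 + 4/9xy^2 + 1/9xy - 2x + 5/3y^2 - 14/9y; remainder on division = -4/9y^4 - 4/9y^3 + 22/9y^2 - 4/3y + 32/9.

lcm(LM(g_1), LM(g_2)) = x^2y.
S = (lcm/LT(g_1))·g_1 − (lcm/LT(g_2))·g_2 = 4/9xy^3 + 4/9xy^2 + 1/9xy - 2x + 5/3y^2 - 14/9y.
Reduce S modulo (g_1, g_2, g_3) in that order:
  leading term xy^3: subtract (-4/9y^2)·g_1 from 4/9xy^3 + 4/9xy^2 + 1/9xy - 2x + 5/3y^2 - 14/9y → 4/9xy^2 + 1/9xy - 2x - 4/9y^4 + 23/9y^2 - 14/9y
  leading term xy^2: subtract (-4/9y)·g_1 from 4/9xy^2 + 1/9xy - 2x - 4/9y^4 + 23/9y^2 - 14/9y → 1/9xy - 2x - 4/9y^4 - 4/9y^3 + 23/9y^2 - 2/3y
  leading term xy: subtract (-1/9)·g_1 from 1/9xy - 2x - 4/9y^4 - 4/9y^3 + 23/9y^2 - 2/3y → -2x - 4/9y^4 - 4/9y^3 + 22/9y^2 - 2/3y + 2/9
  leading term x: subtract (-2/5)·g_3 from -2x - 4/9y^4 - 4/9y^3 + 22/9y^2 - 2/3y + 2/9 → -4/9y^4 - 4/9y^3 + 22/9y^2 - 4/3y + 32/9
  leading term y^4: no divisor's leading term divides it; move -4/9y^4 to the remainder.
  leading term y^3: no divisor's leading term divides it; move -4/9y^3 to the remainder.
  leading term y^2: no divisor's leading term divides it; move 22/9y^2 to the remainder.
  leading term y: no divisor's leading term divides it; move -4/3y to the remainder.
  leading term 1: no divisor's leading term divides it; move 32/9 to the remainder.
The remainder -4/9y^4 - 4/9y^3 + 22/9y^2 - 4/3y + 32/9 is nonzero, so it would be added as the next basis element.
An S-polynomial is built so that the two leading terms cancel; whether anything survives reduction is exactly the Gröbner-basis criterion.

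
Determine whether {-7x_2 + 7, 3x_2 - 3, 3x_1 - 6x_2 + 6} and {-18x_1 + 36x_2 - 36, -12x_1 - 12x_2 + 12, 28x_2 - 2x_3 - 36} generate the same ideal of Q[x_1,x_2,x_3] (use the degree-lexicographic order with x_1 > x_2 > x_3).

No, the ideals differ.

Equality of ideals is decidable: compute both reduced Gröbner bases (unique for the ordering) and check whether they agree.
Buchberger on the first generating set:
f_1 = -7x_2 + 7, LT = x_2.
f_2 = 3x_2 - 3, LT = x_2.
f_3 = 3x_1 - 6x_2 + 6, LT = x_1.

The S-polynomials (S(f_1,f_2), S(f_1,f_3), S(f_2,f_3)) all reduce to 0 modulo the current basis, so we have a Gröbner basis.
Inter-reduce: drop elements whose leading term is divisible by another's, tail-reduce, and make monic.
Reduced Gröbner basis: {x_1, x_2 - 1}.

Buchberger on the second generating set:
h_1 = -18x_1 + 36x_2 - 36, LT = x_1.
h_2 = -12x_1 - 12x_2 + 12, LT = x_1.
h_3 = 28x_2 - 2x_3 - 36, LT = x_2.

S(h_1,h_2): lcm = x_1. S = -3x_2 + 3.
  leading term x_2: subtract (-3/28)·h_3 from -3x_2 + 3 → -3/14x_3 - 6/7
  leading term x_3: no divisor's leading term divides it; move -3/14x_3 to the remainder.
  leading term 1: no divisor's leading term divides it; move -6/7 to the remainder.
  remainder -3/14x_3 - 6/7 ≠ 0; add k_4 = -3/14x_3 - 6/7 to the basis.

The other S-polynomials (S(h_1,h_3), S(h_2,h_3), S(h_1,k_4), S(h_2,k_4), S(h_3,k_4)) all reduce to 0 modulo the current basis, so we have a Gröbner basis.
Inter-reduce: drop elements whose leading term is divisible by another's, tail-reduce, and make monic.
Reduced Gröbner basis: {x_1, x_2 - 1, x_3 + 4}.

Since the reduced bases disagree, the two ideals are not the same.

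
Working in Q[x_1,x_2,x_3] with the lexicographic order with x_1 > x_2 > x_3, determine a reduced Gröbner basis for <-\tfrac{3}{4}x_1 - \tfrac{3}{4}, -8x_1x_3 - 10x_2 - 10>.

f_1 = -\tfrac{3}{4}x_1 - \tfrac{3}{4}, LT = x_1.
f_2 = -8x_1x_3 - 10x_2 - 10, LT = x_1x_3.

S(f_1,f_2): lcm = x_1x_3. S = -\tfrac{5}{4}x_2 + x_3 - \tfrac{5}{4}.
  reduce S modulo (f_1, f_2):
  remainder -\tfrac{5}{4}x_2 + x_3 - \tfrac{5}{4} ≠ 0; add g_3 = -\tfrac{5}{4}x_2 + x_3 - \tfrac{5}{4} to the basis.

The other S-polynomials (S(f_1,g_3), S(f_2,g_3)) all reduce to 0 modulo the current basis, so we have a Gröbner basis.
Inter-reduce: drop elements whose leading term is divisible by another's, tail-reduce, and make monic.

G = {x_1 + 1, x_2 - \tfrac{4}{5}x_3 + 1}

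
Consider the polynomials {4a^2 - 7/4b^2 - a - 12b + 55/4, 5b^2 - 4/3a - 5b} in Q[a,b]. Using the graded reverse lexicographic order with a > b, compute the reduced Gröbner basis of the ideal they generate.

This is the nonlinear analogue of row-reducing a linear system.

f_1 = 4a^2 - 7/4b^2 - a - 12b + 55/4, LT = a^2.
f_2 = 5b^2 - 4/3a - 5b, LT = b^2.

The S-polynomials (S(f_1,f_2)) all reduce to 0 modulo the current basis, so we have a Gröbner basis.

G = {a^2 - 11/30a - 55/16b + 55/16, b^2 - 4/15a - b}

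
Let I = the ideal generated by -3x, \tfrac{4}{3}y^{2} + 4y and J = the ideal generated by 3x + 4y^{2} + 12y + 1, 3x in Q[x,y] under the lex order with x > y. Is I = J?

Two ideals are equal iff their reduced Gröbner bases coincide (the reduced basis is unique for a fixed ordering).
Buchberger on the first generating set:
f_1 = -3x, LT = x.
f_2 = \tfrac{4}{3}y^{2} + 4y, LT = y^{2}.

The S-polynomials (S(f_1,f_2)) all reduce to 0 modulo the current basis, so we have a Gröbner basis.
Inter-reduce: drop elements whose leading term is divisible by another's, tail-reduce, and make monic.
Reduced Gröbner basis: {x, y^{2} + 3y}.

Buchberger on the second generating set:
h_1 = 3x + 4y^{2} + 12y + 1, LT = x.
h_2 = 3x, LT = x.

S(h_1,h_2): lcm = x. S = \tfrac{4}{3}y^{2} + 4y + \tfrac{1}{3}.
  leading term y^{2}: no divisor's leading term divides it; move \tfrac{4}{3}y^{2} to the remainder.
  leading term y: no divisor's leading term divides it; move 4y to the remainder.
  leading term 1: no divisor's leading term divides it; move \tfrac{1}{3} to the remainder.
  remainder \tfrac{4}{3}y^{2} + 4y + \tfrac{1}{3} ≠ 0; add k_3 = \tfrac{4}{3}y^{2} + 4y + \tfrac{1}{3} to the basis.

The other S-polynomials (S(h_1,k_3), S(h_2,k_3)) all reduce to 0 modulo the current basis, so we have a Gröbner basis.
Inter-reduce: drop elements whose leading term is divisible by another's, tail-reduce, and make monic.
Reduced Gröbner basis: {x, y^{2} + 3y + \tfrac{1}{4}}.

These differ, so the ideals are not equal.

No, the ideals differ.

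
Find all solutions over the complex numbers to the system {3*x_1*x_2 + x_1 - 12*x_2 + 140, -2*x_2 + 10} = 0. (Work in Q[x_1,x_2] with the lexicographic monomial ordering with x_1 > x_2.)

{(-5, 5)}

Compute a lex Gröbner basis by Buchberger's algorithm.
f_1 = 3*x_1*x_2 + x_1 - 12*x_2 + 140, LT = x_1*x_2.
f_2 = -2*x_2 + 10, LT = x_2.

S(f_1,f_2): lcm = x_1*x_2. S = 16/3*x_1 - 4*x_2 + 140/3.
  reduce S modulo (f_1, f_2):
  remainder 16/3*x_1 + 80/3 ≠ 0; add h_3 = 16/3*x_1 + 80/3 to the basis.

The other S-polynomials (S(f_1,h_3), S(f_2,h_3)) all reduce to 0 modulo the current basis, so we have a Gröbner basis.
Inter-reduce: drop elements whose leading term is divisible by another's, tail-reduce, and make monic.
Reduced Gröbner basis: {x_1 + 5, x_2 - 5}.

Since the basis is lex-ordered, x_2 - 5 is univariate in x_2. Its roots are {5}. Back-substituting each root into the other basis elements fixes the other coordinates.
  x_2 = 5: the earlier basis element becomes x_1 + 5 = 0, giving x_1 = -5 — point (-5, 5).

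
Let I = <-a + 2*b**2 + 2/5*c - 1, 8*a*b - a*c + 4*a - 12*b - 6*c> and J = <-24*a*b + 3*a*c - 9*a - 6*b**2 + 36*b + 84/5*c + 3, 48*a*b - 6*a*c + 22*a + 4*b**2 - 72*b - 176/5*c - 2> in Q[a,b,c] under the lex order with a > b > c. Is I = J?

Yes, the ideals are equal.

Equality of ideals is decidable: compute both reduced Gröbner bases (unique for the ordering) and check whether they agree.
Buchberger on the first generating set:
f_1 = -a + 2*b**2 + 2/5*c - 1, LT = a.
f_2 = 8*a*b - a*c + 4*a - 12*b - 6*c, LT = a*b.

S(f_1,f_2): lcm = a*b. S = 1/8*a*c - 1/2*a - 2*b**3 - 2/5*b*c + 5/2*b + 3/4*c.
  leading term a*c: subtract (-1/8*c)·f_1 from 1/8*a*c - 1/2*a - 2*b**3 - 2/5*b*c + 5/2*b + 3/4*c → -1/2*a - 2*b**3 + 1/4*b**2*c - 2/5*b*c + 5/2*b + 1/20*c**2 + 5/8*c
  leading term a: subtract (1/2)·f_1 from -1/2*a - 2*b**3 + 1/4*b**2*c - 2/5*b*c + 5/2*b + 1/20*c**2 + 5/8*c → -2*b**3 + 1/4*b**2*c - b**2 - 2/5*b*c + 5/2*b + 1/20*c**2 + 17/40*c + 1/2
  leading term b**3: no divisor's leading term divides it; move -2*b**3 to the remainder.
  leading term b**2*c: no divisor's leading term divides it; move 1/4*b**2*c to the remainder.
  leading term b**2: no divisor's leading term divides it; move -b**2 to the remainder.
  leading term b*c: no divisor's leading term divides it; move -2/5*b*c to the remainder.
  leading term b: no divisor's leading term divides it; move 5/2*b to the remainder.
  leading term c**2: no divisor's leading term divides it; move 1/20*c**2 to the remainder.
  leading term c: no divisor's leading term divides it; move 17/40*c to the remainder.
  leading term 1: no divisor's leading term divides it; move 1/2 to the remainder.
  remainder -2*b**3 + 1/4*b**2*c - b**2 - 2/5*b*c + 5/2*b + 1/20*c**2 + 17/40*c + 1/2 ≠ 0; add g_3 = -2*b**3 + 1/4*b**2*c - b**2 - 2/5*b*c + 5/2*b + 1/20*c**2 + 17/40*c + 1/2 to the basis.

The other S-polynomials (S(f_1,g_3), S(f_2,g_3)) all reduce to 0 modulo the current basis, so we have a Gröbner basis.
Inter-reduce: drop elements whose leading term is divisible by another's, tail-reduce, and make monic.
Reduced Gröbner basis: {a - 2*b**2 - 2/5*c + 1, b**3 - 1/8*b**2*c + 1/2*b**2 + 1/5*b*c - 5/4*b - 1/40*c**2 - 17/80*c - 1/4}.

Buchberger on the second generating set:
h_1 = -24*a*b + 3*a*c - 9*a - 6*b**2 + 36*b + 84/5*c + 3, LT = a*b.
h_2 = 48*a*b - 6*a*c + 22*a + 4*b**2 - 72*b - 176/5*c - 2, LT = a*b.

S(h_1,h_2): lcm = a*b. S = -1/12*a + 1/6*b**2 + 1/30*c - 1/12.
  leading term a: no divisor's leading term divides it; move -1/12*a to the remainder.
  leading term b**2: no divisor's leading term divides it; move 1/6*b**2 to the remainder.
  leading term c: no divisor's leading term divides it; move 1/30*c to the remainder.
  leading term 1: no divisor's leading term divides it; move -1/12 to the remainder.
  remainder -1/12*a + 1/6*b**2 + 1/30*c - 1/12 ≠ 0; add k_3 = -1/12*a + 1/6*b**2 + 1/30*c - 1/12 to the basis.

S(h_1,k_3): lcm = a*b. S = -1/8*a*c + 3/8*a + 2*b**3 + 1/4*b**2 + 2/5*b*c - 5/2*b - 7/10*c - 1/8.
  leading term a*c: subtract (3/2*c)·k_3 from -1/8*a*c + 3/8*a + 2*b**3 + 1/4*b**2 + 2/5*b*c - 5/2*b - 7/10*c - 1/8 → 3/8*a + 2*b**3 - 1/4*b**2*c + 1/4*b**2 + 2/5*b*c - 5/2*b - 1/20*c**2 - 23/40*c - 1/8
  leading term a: subtract (-9/2)·k_3 from 3/8*a + 2*b**3 - 1/4*b**2*c + 1/4*b**2 + 2/5*b*c - 5/2*b - 1/20*c**2 - 23/40*c - 1/8 → 2*b**3 - 1/4*b**2*c + b**2 + 2/5*b*c - 5/2*b - 1/20*c**2 - 17/40*c - 1/2
  leading term b**3: no divisor's leading term divides it; move 2*b**3 to the remainder.
  leading term b**2*c: no divisor's leading term divides it; move -1/4*b**2*c to the remainder.
  leading term b**2: no divisor's leading term divides it; move b**2 to the remainder.
  leading term b*c: no divisor's leading term divides it; move 2/5*b*c to the remainder.
  leading term b: no divisor's leading term divides it; move -5/2*b to the remainder.
  leading term c**2: no divisor's leading term divides it; move -1/20*c**2 to the remainder.
  leading term c: no divisor's leading term divides it; move -17/40*c to the remainder.
  leading term 1: no divisor's leading term divides it; move -1/2 to the remainder.
  remainder 2*b**3 - 1/4*b**2*c + b**2 + 2/5*b*c - 5/2*b - 1/20*c**2 - 17/40*c - 1/2 ≠ 0; add k_4 = 2*b**3 - 1/4*b**2*c + b**2 + 2/5*b*c - 5/2*b - 1/20*c**2 - 17/40*c - 1/2 to the basis.

The other S-polynomials (S(h_2,k_3), S(h_1,k_4), S(h_2,k_4), S(k_3,k_4)) all reduce to 0 modulo the current basis, so we have a Gröbner basis.
Inter-reduce: drop elements whose leading term is divisible by another's, tail-reduce, and make monic.
Reduced Gröbner basis: {a - 2*b**2 - 2/5*c + 1, b**3 - 1/8*b**2*c + 1/2*b**2 + 1/5*b*c - 5/4*b - 1/40*c**2 - 17/80*c - 1/4}.

The two bases agree; hence the ideals are identical.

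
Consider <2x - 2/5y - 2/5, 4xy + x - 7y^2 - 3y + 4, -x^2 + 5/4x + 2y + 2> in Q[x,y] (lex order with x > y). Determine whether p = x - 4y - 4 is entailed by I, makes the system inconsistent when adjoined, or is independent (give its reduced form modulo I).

x - 4y - 4 lies in I (it reduces to 0).

First compute the reduced Gröbner basis of I by Buchberger's algorithm.
f_1 = 2x - 2/5y - 2/5, LT = x.
f_2 = 4xy + x - 7y^2 - 3y + 4, LT = xy.
f_3 = -x^2 + 5/4x + 2y + 2, LT = x^2.

S(f_1,f_2): lcm = xy. S = -1/4x + 31/20y^2 + 11/20y - 1.
  leading term x: subtract (-1/8)·f_1 from -1/4x + 31/20y^2 + 11/20y - 1 → 31/20y^2 + 1/2y - 21/20
  leading term y^2: no divisor's leading term divides it; move 31/20y^2 to the remainder.
  leading term y: no divisor's leading term divides it; move 1/2y to the remainder.
  leading term 1: no divisor's leading term divides it; move -21/20 to the remainder.
  remainder 31/20y^2 + 1/2y - 21/20 ≠ 0; add h_4 = 31/20y^2 + 1/2y - 21/20 to the basis.

S(f_1,f_3): lcm = x^2. S = -1/5xy + 21/20x + 2y + 2.
  leading term xy: subtract (-1/10y)·f_1 from -1/5xy + 21/20x + 2y + 2 → 21/20x - 1/25y^2 + 49/25y + 2
  leading term x: subtract (21/40)·f_1 from 21/20x - 1/25y^2 + 49/25y + 2 → -1/25y^2 + 217/100y + 221/100
  leading term y^2: subtract (-4/155)·h_4 from -1/25y^2 + 217/100y + 221/100 → 6767/3100y + 6767/3100
  leading term y: no divisor's leading term divides it; move 6767/3100y to the remainder.
  leading term 1: no divisor's leading term divides it; move 6767/3100 to the remainder.
  remainder 6767/3100y + 6767/3100 ≠ 0; add h_5 = 6767/3100y + 6767/3100 to the basis.

The other S-polynomials (S(f_2,f_3), S(f_1,h_4), S(f_2,h_4), S(f_3,h_4), S(f_1,h_5), S(f_2,h_5), S(f_3,h_5), S(h_4,h_5)) all reduce to 0 modulo the current basis, so we have a Gröbner basis.
Inter-reduce: drop elements whose leading term is divisible by another's, tail-reduce, and make monic.
Reduced Gröbner basis: {x, y + 1}.
Label its elements g_1 = x, g_2 = y + 1.

Reduce p = x - 4y - 4 modulo G:
  leading term x: subtract (1)·g_1 from x - 4y - 4 → -4y - 4
  leading term y: subtract (-4)·g_2 from -4y - 4 → 0
  normal form = 0.
Since the normal form is 0, p ∈ I.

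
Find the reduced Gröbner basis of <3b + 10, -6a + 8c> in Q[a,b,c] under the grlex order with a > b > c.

This is the nonlinear analogue of row-reducing a linear system.

f_1 = 3b + 10, LT = b.
f_2 = -6a + 8c, LT = a.

The S-polynomials (S(f_1,f_2)) all reduce to 0 modulo the current basis, so we have a Gröbner basis.

G = {a - \tfrac{4}{3}c, b + \tfrac{10}{3}}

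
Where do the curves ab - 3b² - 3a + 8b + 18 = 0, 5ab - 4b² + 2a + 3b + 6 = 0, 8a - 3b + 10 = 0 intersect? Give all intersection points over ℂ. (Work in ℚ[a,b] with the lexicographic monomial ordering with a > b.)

{(-2, -2)}

Compute a lex Gröbner basis by Buchberger's algorithm.
f_1 = ab - 3a - 3b² + 8b + 18, LT = ab.
f_2 = 5ab + 2a - 4b² + 3b + 6, LT = ab.
f_3 = 8a - 3b + 10, LT = a.

S(f_1,f_2): lcm = ab. S = -17/5a - 11/5b² + 37/5b + 84/5.
  leading term a: subtract (-17/40)·f_3 from -17/5a - 11/5b² + 37/5b + 84/5 → -11/5b² + 49/8b + 421/20
  leading term b²: no divisor's leading term divides it; move -11/5b² to the remainder.
  leading term b: no divisor's leading term divides it; move 49/8b to the remainder.
  leading term 1: no divisor's leading term divides it; move 421/20 to the remainder.
  remainder -11/5b² + 49/8b + 421/20 ≠ 0; add h_4 = -11/5b² + 49/8b + 421/20 to the basis.

S(f_1,f_3): lcm = ab. S = -3a - 21/8b² + 27/4b + 18.
  leading term a: subtract (-⅜)·f_3 from -3a - 21/8b² + 27/4b + 18 → -21/8b² + 45/8b + 87/4
  leading term b²: subtract (105/88)·h_4 from -21/8b² + 45/8b + 87/4 → -1185/704b - 1185/352
  leading term b: no divisor's leading term divides it; move -1185/704b to the remainder.
  leading term 1: no divisor's leading term divides it; move -1185/352 to the remainder.
  remainder -1185/704b - 1185/352 ≠ 0; add h_5 = -1185/704b - 1185/352 to the basis.

S(f_2,f_3): lcm = ab. S = ⅖a - 17/40b² - 13/20b + 6/5.
  leading term a: subtract (1/20)·f_3 from ⅖a - 17/40b² - 13/20b + 6/5 → -17/40b² - ½b + 7/10
  leading term b²: subtract (17/88)·h_4 from -17/40b² - ½b + 7/10 → -1185/704b - 1185/352
  leading term b: subtract (1)·h_5 from -1185/704b - 1185/352 → 0
  remainder 0.

S(f_1,h_4): lcm = ab². S = -19/88ab + 421/44a - 3b³ + 8b² + 18b.
  leading term ab: subtract (-19/88)·f_1 from -19/88ab + 421/44a - 3b³ + 8b² + 18b → 785/88a - 3b³ + 647/88b² + 217/11b + 171/44
  leading term a: subtract (785/704)·f_3 from 785/88a - 3b³ + 647/88b² + 217/11b + 171/44 → -3b³ + 647/88b² + 16243/704b - 2557/352
  leading term b³: subtract (15/11b)·h_4 from -3b³ + 647/88b² + 16243/704b - 2557/352 → -b² - 3965/704b - 2557/352
  leading term b²: subtract (5/11)·h_4 from -b² - 3965/704b - 2557/352 → -5925/704b - 5925/352
  leading term b: subtract (5)·h_5 from -5925/704b - 5925/352 → 0
  remainder 0.

S(f_2,h_4): lcm = ab². S = 1401/440ab + 421/44a - ⅘b³ + ⅗b² + 6/5b.
  leading term ab: subtract (1401/440)·f_1 from 1401/440ab + 421/44a - ⅘b³ + ⅗b² + 6/5b → 8413/440a - ⅘b³ + 4467/440b² - 267/11b - 12609/220
  leading term a: subtract (8413/3520)·f_3 from 8413/440a - ⅘b³ + 4467/440b² - 267/11b - 12609/220 → -⅘b³ + 4467/440b² - 60201/3520b - 142937/1760
  leading term b³: subtract (4/11b)·h_4 from -⅘b³ + 4467/440b² - 60201/3520b - 142937/1760 → 317/40b² - 17429/704b - 142937/1760
  leading term b²: subtract (-317/88)·h_4 from 317/40b² - 17429/704b - 142937/1760 → -237/88b - 237/44
  leading term b: subtract (8/5)·h_5 from -237/88b - 237/44 → 0
  remainder 0.

S(f_3,h_4): leading monomials are coprime, so the S-polynomial reduces to 0 (Buchberger's first criterion).
S(f_1,h_5): lcm = ab. S = -5a - 3b² + 8b + 18.
  leading term a: subtract (-⅝)·f_3 from -5a - 3b² + 8b + 18 → -3b² + 49/8b + 97/4
  leading term b²: subtract (15/11)·h_4 from -3b² + 49/8b + 97/4 → -49/22b - 49/11
  leading term b: subtract (1568/1185)·h_5 from -49/22b - 49/11 → 0
  remainder 0.

S(f_2,h_5): lcm = ab. S = -8/5a - ⅘b² + ⅗b + 6/5.
  leading term a: subtract (-⅕)·f_3 from -8/5a - ⅘b² + ⅗b + 6/5 → -⅘b² + 16/5
  leading term b²: subtract (4/11)·h_4 from -⅘b² + 16/5 → -49/22b - 49/11
  leading term b: subtract (1568/1185)·h_5 from -49/22b - 49/11 → 0
  remainder 0.

S(f_3,h_5): leading monomials are coprime, so the S-polynomial reduces to 0 (Buchberger's first criterion).
S(h_4,h_5): lcm = b². S = -421/88b - 421/44.
  leading term b: subtract (3368/1185)·h_5 from -421/88b - 421/44 → 0
  remainder 0.

Every S-polynomial of the final basis reduces to 0, so we have a Gröbner basis.
Inter-reduce: drop elements whose leading term is divisible by another's, tail-reduce, and make monic.
Reduced Gröbner basis: {a + 2, b + 2}.

Since the basis is lex-ordered, b + 2 is univariate in b. Its roots are {-2}. Back-substituting each root into the other basis elements fixes the other coordinates.
  b = -2: the earlier basis element becomes a + 2 = 0, giving a = -2 — point (-2, -2).
Check: every point annihilates each of the original generators.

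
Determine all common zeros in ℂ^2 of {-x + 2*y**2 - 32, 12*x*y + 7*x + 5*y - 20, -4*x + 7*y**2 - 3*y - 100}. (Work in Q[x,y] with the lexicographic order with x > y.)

Compute a lex Gröbner basis by Buchberger's algorithm.
f_1 = -x + 2*y**2 - 32, LT = x.
f_2 = 12*x*y + 7*x + 5*y - 20, LT = x*y.
f_3 = -4*x + 7*y**2 - 3*y - 100, LT = x.

S(f_1,f_2): lcm = x*y. S = -7/12*x - 2*y**3 + 379/12*y + 5/3.
  leading term x: subtract (7/12)·f_1 from -7/12*x - 2*y**3 + 379/12*y + 5/3 → -2*y**3 - 7/6*y**2 + 379/12*y + 61/3
  leading term y**3: no divisor's leading term divides it; move -2*y**3 to the remainder.
  leading term y**2: no divisor's leading term divides it; move -7/6*y**2 to the remainder.
  leading term y: no divisor's leading term divides it; move 379/12*y to the remainder.
  leading term 1: no divisor's leading term divides it; move 61/3 to the remainder.
  remainder -2*y**3 - 7/6*y**2 + 379/12*y + 61/3 ≠ 0; add h_4 = -2*y**3 - 7/6*y**2 + 379/12*y + 61/3 to the basis.

S(f_1,f_3): lcm = x. S = -1/4*y**2 - 3/4*y + 7.
  leading term y**2: no divisor's leading term divides it; move -1/4*y**2 to the remainder.
  leading term y: no divisor's leading term divides it; move -3/4*y to the remainder.
  leading term 1: no divisor's leading term divides it; move 7 to the remainder.
  remainder -1/4*y**2 - 3/4*y + 7 ≠ 0; add h_5 = -1/4*y**2 - 3/4*y + 7 to the basis.

S(f_2,f_3): lcm = x*y. S = 7/12*x + 7/4*y**3 - 3/4*y**2 - 295/12*y - 5/3.
  leading term x: subtract (-7/12)·f_1 from 7/12*x + 7/4*y**3 - 3/4*y**2 - 295/12*y - 5/3 → 7/4*y**3 + 5/12*y**2 - 295/12*y - 61/3
  leading term y**3: subtract (-7/8)·h_4 from 7/4*y**3 + 5/12*y**2 - 295/12*y - 61/3 → -29/48*y**2 + 293/96*y - 61/24
  leading term y**2: subtract (29/12)·h_5 from -29/48*y**2 + 293/96*y - 61/24 → 467/96*y - 467/24
  leading term y: no divisor's leading term divides it; move 467/96*y to the remainder.
  leading term 1: no divisor's leading term divides it; move -467/24 to the remainder.
  remainder 467/96*y - 467/24 ≠ 0; add h_6 = 467/96*y - 467/24 to the basis.

The other S-polynomials (S(f_1,h_4), S(f_2,h_4), S(f_3,h_4), S(f_1,h_5), S(f_2,h_5), S(f_3,h_5), S(h_4,h_5), S(f_1,h_6), S(f_2,h_6), S(f_3,h_6), S(h_4,h_6), S(h_5,h_6)) all reduce to 0 modulo the current basis, so we have a Gröbner basis.
Inter-reduce: drop elements whose leading term is divisible by another's, tail-reduce, and make monic.
Reduced Gröbner basis: {x, y - 4}.

A lex Gröbner basis eliminates variables successively. Here y - 4 depends only on y, with roots {4}; lifting each root through the earlier basis elements recovers the full solutions.
  y = 4: the earlier basis element becomes x = 0, giving x = 0 — point (0, 4).
Substituting each solution back into the original system confirms all equations vanish.

{(0, 4)}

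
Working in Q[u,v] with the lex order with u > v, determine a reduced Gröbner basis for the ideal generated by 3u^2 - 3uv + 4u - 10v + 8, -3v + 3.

f_1 = 3u^2 - 3uv + 4u - 10v + 8, LT = u^2.
f_2 = -3v + 3, LT = v.

The S-polynomials (S(f_1,f_2)) all reduce to 0 modulo the current basis, so we have a Gröbner basis.

G = {u^2 + 1/3u - 2/3, v - 1}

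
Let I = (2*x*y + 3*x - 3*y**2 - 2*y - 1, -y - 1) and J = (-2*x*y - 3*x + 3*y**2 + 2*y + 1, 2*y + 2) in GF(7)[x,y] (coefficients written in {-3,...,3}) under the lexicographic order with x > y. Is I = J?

Yes, the ideals are equal.

Since reduced Gröbner bases are canonical representatives of ideals under a given ordering, it suffices to compute and compare them.
Buchberger on the first generating set:
f_1 = 2*x*y + 3*x - 3*y**2 - 2*y - 1, LT = x*y.
f_2 = -y - 1, LT = y.

S(f_1,f_2): lcm = x*y. S = -3*x + 2*y**2 - y + 3.
  reduce S modulo (f_1, f_2):
  remainder -3*x - 1 ≠ 0; add g_3 = -3*x - 1 to the basis.

The other S-polynomials (S(f_1,g_3), S(f_2,g_3)) all reduce to 0 modulo the current basis, so we have a Gröbner basis.
Inter-reduce: drop elements whose leading term is divisible by another's, tail-reduce, and make monic.
Reduced Gröbner basis: {x - 2, y + 1}.

Buchberger on the second generating set:
h_1 = -2*x*y - 3*x + 3*y**2 + 2*y + 1, LT = x*y.
h_2 = 2*y + 2, LT = y.

S(h_1,h_2): lcm = x*y. S = -3*x + 2*y**2 - y + 3.
  reduce S modulo (h_1, h_2):
  remainder -3*x - 1 ≠ 0; add k_3 = -3*x - 1 to the basis.

The other S-polynomials (S(h_1,k_3), S(h_2,k_3)) all reduce to 0 modulo the current basis, so we have a Gröbner basis.
Inter-reduce: drop elements whose leading term is divisible by another's, tail-reduce, and make monic.
Reduced Gröbner basis: {x - 2, y + 1}.

Same reduced basis, so the two generating sets span the same ideal.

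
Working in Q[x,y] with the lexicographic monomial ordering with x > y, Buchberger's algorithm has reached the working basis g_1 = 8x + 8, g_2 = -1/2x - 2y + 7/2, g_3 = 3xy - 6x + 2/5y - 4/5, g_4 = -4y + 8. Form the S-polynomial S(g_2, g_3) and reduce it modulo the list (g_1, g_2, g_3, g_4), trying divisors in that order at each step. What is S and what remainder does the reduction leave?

S(g_2, g_3) = 2x + 4y^2 - 107/15y + 4/15; remainder on division = 0.

lcm(LM(g_2), LM(g_3)) = xy.
S = (lcm/LT(g_2))·g_2 − (lcm/LT(g_3))·g_3 = 2x + 4y^2 - 107/15y + 4/15.
Reduce S modulo (g_1, g_2, g_3, g_4) in that order:
  leading term x: subtract (1/4)·g_1 from 2x + 4y^2 - 107/15y + 4/15 → 4y^2 - 107/15y - 26/15
  leading term y^2: subtract (-y)·g_4 from 4y^2 - 107/15y - 26/15 → 13/15y - 26/15
  leading term y: subtract (-13/60)·g_4 from 13/15y - 26/15 → 0
The remainder is 0, so this S-polynomial contributes no new basis element.
An S-polynomial is built so that the two leading terms cancel; whether anything survives reduction is exactly the Gröbner-basis criterion.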